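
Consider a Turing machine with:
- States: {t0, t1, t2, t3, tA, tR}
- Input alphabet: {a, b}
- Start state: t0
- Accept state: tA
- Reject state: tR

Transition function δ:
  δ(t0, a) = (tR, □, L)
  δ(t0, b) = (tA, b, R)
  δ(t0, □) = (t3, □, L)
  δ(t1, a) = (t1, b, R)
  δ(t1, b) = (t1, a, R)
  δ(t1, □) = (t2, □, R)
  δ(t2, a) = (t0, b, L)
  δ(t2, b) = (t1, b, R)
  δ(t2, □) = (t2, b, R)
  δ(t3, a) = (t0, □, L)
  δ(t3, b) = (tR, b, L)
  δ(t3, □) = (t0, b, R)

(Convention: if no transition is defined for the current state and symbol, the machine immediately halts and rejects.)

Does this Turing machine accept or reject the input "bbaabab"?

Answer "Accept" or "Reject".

Execution trace:
Initial: [t0]bbaabab
Step 1: δ(t0, b) = (tA, b, R) → b[tA]baabab

The machine reaches the accept state tA and halts.

Answer: Accept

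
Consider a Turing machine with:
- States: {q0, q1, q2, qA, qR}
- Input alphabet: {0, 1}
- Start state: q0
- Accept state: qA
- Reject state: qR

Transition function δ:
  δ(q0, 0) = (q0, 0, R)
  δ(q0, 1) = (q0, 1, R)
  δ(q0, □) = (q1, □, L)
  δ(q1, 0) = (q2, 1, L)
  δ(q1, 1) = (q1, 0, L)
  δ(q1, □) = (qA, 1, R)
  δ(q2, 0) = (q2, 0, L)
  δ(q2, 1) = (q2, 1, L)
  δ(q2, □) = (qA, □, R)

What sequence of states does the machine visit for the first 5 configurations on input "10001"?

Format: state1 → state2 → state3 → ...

Execution trace:
Initial: [q0]10001
Step 1: δ(q0, 1) = (q0, 1, R) → 1[q0]0001
Step 2: δ(q0, 0) = (q0, 0, R) → 10[q0]001
Step 3: δ(q0, 0) = (q0, 0, R) → 100[q0]01
Step 4: δ(q0, 0) = (q0, 0, R) → 1000[q0]1

State sequence: q0 → q0 → q0 → q0 → q0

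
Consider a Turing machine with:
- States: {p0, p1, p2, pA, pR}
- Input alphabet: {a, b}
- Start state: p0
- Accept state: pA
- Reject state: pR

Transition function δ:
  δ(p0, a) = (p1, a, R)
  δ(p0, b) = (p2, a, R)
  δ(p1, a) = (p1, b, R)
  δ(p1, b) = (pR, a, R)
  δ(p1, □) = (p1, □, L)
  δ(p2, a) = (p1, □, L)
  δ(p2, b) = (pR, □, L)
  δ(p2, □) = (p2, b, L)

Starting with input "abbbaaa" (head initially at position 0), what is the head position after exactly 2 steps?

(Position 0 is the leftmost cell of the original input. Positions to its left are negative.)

Execution trace (head position shown):
Step 0: [p0]abbbaaa  (head at position 0)
Step 1: move right → a[p1]bbbaaa  (head at position 1)
Step 2: move right → aa[pR]bbaaa  (head at position 2)

After 2 steps, the head is at position 2.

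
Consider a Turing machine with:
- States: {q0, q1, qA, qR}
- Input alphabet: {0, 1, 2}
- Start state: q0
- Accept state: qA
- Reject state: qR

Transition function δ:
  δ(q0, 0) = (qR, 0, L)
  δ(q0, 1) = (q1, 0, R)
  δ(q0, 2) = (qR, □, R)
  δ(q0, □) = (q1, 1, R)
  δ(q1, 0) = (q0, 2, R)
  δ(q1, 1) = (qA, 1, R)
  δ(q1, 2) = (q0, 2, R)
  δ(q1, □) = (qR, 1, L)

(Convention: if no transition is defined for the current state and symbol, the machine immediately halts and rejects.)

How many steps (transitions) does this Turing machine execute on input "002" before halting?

Execution trace:
Initial: [q0]002
Step 1: δ(q0, 0) = (qR, 0, L) → [qR]□002

The machine reaches the reject state qR and halts.

The machine executed 1 step before halting.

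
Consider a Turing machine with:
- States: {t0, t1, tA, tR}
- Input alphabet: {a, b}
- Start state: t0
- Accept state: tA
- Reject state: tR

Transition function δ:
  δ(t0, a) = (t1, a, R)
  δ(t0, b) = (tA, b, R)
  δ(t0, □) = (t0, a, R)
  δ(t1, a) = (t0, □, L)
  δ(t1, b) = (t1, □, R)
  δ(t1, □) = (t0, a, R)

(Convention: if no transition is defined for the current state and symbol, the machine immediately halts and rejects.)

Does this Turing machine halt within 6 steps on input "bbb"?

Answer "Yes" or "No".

Execution trace:
Initial: [t0]bbb
Step 1: δ(t0, b) = (tA, b, R) → b[tA]bb

The machine reaches the accept state tA and halts.
The machine halted after 1 step (within the 6-step bound).

Answer: Yes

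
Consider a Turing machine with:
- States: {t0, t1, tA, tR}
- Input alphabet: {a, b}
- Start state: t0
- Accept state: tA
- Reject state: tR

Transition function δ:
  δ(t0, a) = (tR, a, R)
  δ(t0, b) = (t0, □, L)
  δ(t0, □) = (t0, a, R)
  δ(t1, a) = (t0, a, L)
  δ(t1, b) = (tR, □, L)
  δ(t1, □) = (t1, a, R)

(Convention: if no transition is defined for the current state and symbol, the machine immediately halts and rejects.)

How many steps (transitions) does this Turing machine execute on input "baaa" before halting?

Execution trace:
Initial: [t0]baaa
Step 1: δ(t0, b) = (t0, □, L) → [t0]□□aaa
Step 2: δ(t0, □) = (t0, a, R) → a[t0]□aaa
Step 3: δ(t0, □) = (t0, a, R) → aa[t0]aaa
Step 4: δ(t0, a) = (tR, a, R) → aaa[tR]aa

The machine reaches the reject state tR and halts.

The machine executed 4 steps before halting.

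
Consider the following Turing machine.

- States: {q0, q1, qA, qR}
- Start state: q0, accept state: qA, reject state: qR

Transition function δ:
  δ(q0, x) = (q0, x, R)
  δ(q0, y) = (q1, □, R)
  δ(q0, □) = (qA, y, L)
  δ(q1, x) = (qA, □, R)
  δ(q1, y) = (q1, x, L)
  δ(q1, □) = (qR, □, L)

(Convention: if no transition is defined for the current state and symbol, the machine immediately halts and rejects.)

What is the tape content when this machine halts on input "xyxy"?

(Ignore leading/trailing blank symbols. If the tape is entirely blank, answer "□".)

Execution trace:
Initial: [q0]xyxy
Step 1: δ(q0, x) = (q0, x, R) → x[q0]yxy
Step 2: δ(q0, y) = (q1, □, R) → x□[q1]xy
Step 3: δ(q1, x) = (qA, □, R) → x□□[qA]y

The machine reaches the accept state qA and halts.

Final tape (ignoring leading/trailing blanks): x□□y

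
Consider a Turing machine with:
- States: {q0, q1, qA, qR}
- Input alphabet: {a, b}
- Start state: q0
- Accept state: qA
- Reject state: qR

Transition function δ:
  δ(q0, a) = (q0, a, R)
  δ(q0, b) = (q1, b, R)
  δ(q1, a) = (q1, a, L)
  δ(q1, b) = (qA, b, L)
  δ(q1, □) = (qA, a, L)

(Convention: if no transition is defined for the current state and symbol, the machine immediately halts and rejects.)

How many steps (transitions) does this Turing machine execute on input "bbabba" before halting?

Execution trace:
Initial: [q0]bbabba
Step 1: δ(q0, b) = (q1, b, R) → b[q1]babba
Step 2: δ(q1, b) = (qA, b, L) → [qA]bbabba

The machine reaches the accept state qA and halts.

The machine executed 2 steps before halting.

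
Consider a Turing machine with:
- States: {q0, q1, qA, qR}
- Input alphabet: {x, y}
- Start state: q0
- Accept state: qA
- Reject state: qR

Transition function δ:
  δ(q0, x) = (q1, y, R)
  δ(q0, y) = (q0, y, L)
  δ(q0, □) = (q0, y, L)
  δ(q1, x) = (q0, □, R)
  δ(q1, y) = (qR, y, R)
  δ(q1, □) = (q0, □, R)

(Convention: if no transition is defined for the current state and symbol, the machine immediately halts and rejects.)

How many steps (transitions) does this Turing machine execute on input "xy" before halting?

Execution trace:
Initial: [q0]xy
Step 1: δ(q0, x) = (q1, y, R) → y[q1]y
Step 2: δ(q1, y) = (qR, y, R) → yy[qR]□

The machine reaches the reject state qR and halts.

The machine executed 2 steps before halting.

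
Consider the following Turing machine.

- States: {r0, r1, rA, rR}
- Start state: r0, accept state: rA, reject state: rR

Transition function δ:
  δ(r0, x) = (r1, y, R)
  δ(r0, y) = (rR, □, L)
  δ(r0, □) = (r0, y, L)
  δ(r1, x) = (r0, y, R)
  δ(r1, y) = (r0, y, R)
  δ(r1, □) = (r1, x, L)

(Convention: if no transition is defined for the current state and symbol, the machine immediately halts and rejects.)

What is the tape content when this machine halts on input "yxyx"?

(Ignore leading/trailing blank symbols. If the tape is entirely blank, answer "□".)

Execution trace:
Initial: [r0]yxyx
Step 1: δ(r0, y) = (rR, □, L) → [rR]□□xyx

The machine reaches the reject state rR and halts.

Final tape (ignoring leading/trailing blanks): xyx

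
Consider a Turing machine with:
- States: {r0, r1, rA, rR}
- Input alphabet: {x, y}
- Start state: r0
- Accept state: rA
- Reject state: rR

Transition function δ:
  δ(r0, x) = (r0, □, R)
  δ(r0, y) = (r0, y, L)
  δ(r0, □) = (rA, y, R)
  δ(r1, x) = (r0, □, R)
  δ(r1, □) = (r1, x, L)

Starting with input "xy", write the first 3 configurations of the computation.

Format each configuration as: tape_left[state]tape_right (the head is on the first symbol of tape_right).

Transitions applied:
Step 1: δ(r0, x) = (r0, □, R)
Step 2: δ(r0, y) = (r0, y, L)

The first 3 configurations are:
[r0]xy ⊢ □[r0]y ⊢ [r0]□y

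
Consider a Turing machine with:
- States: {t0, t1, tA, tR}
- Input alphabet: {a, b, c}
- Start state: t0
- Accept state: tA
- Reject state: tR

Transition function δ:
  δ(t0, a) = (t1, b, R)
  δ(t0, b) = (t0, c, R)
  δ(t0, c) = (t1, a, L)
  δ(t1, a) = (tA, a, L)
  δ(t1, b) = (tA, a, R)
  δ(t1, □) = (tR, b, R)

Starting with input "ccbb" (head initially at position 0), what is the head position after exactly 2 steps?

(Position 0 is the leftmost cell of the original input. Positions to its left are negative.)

Execution trace (head position shown):
Step 0: [t0]ccbb  (head at position 0)
Step 1: move left → [t1]□acbb  (head at position -1)
Step 2: move right → b[tR]acbb  (head at position 0)

After 2 steps, the head is at position 0.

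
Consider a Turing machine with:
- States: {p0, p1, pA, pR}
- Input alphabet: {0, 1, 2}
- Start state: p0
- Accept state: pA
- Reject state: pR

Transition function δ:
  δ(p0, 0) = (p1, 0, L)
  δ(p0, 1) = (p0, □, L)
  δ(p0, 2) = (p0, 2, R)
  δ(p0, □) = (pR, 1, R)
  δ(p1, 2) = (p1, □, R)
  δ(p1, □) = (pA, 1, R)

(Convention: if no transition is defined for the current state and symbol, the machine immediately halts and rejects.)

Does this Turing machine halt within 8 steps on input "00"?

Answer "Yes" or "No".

Execution trace:
Initial: [p0]00
Step 1: δ(p0, 0) = (p1, 0, L) → [p1]□00
Step 2: δ(p1, □) = (pA, 1, R) → 1[pA]00

The machine reaches the accept state pA and halts.
The machine halted after 2 steps (within the 8-step bound).

Answer: Yes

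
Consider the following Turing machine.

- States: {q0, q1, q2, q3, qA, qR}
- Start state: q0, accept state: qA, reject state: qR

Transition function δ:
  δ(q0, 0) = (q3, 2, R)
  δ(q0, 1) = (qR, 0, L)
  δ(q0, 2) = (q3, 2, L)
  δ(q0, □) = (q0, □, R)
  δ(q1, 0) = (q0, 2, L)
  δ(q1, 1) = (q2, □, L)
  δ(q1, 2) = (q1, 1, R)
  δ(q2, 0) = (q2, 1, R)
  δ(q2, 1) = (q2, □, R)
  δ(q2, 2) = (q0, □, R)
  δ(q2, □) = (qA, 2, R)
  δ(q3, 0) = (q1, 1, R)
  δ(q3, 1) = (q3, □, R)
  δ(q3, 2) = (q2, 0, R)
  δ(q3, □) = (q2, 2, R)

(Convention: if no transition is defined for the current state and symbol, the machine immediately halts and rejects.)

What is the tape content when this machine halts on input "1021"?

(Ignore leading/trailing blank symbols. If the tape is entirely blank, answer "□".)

Execution trace:
Initial: [q0]1021
Step 1: δ(q0, 1) = (qR, 0, L) → [qR]□0021

The machine reaches the reject state qR and halts.

Final tape (ignoring leading/trailing blanks): 0021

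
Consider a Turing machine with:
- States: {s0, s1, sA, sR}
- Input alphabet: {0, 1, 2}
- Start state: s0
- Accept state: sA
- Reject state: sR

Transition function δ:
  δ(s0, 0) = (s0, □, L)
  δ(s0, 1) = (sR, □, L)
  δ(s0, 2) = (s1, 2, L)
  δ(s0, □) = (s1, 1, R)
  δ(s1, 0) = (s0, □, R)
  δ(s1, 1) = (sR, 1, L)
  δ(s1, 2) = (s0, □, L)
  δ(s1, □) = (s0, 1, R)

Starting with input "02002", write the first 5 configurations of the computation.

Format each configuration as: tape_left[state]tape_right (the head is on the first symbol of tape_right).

Transitions applied:
Step 1: δ(s0, 0) = (s0, □, L)
Step 2: δ(s0, □) = (s1, 1, R)
Step 3: δ(s1, □) = (s0, 1, R)
Step 4: δ(s0, 2) = (s1, 2, L)

The first 5 configurations are:
[s0]02002 ⊢ [s0]□□2002 ⊢ 1[s1]□2002 ⊢ 11[s0]2002 ⊢ 1[s1]12002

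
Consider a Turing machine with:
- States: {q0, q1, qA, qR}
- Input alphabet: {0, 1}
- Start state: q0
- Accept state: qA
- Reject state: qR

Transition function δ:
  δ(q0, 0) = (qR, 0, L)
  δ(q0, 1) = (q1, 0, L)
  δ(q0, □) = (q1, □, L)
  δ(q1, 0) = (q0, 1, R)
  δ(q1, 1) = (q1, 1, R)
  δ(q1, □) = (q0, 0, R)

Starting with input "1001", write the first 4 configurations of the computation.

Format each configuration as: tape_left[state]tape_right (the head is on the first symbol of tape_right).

Transitions applied:
Step 1: δ(q0, 1) = (q1, 0, L)
Step 2: δ(q1, □) = (q0, 0, R)
Step 3: δ(q0, 0) = (qR, 0, L)

The first 4 configurations are:
[q0]1001 ⊢ [q1]□0001 ⊢ 0[q0]0001 ⊢ [qR]00001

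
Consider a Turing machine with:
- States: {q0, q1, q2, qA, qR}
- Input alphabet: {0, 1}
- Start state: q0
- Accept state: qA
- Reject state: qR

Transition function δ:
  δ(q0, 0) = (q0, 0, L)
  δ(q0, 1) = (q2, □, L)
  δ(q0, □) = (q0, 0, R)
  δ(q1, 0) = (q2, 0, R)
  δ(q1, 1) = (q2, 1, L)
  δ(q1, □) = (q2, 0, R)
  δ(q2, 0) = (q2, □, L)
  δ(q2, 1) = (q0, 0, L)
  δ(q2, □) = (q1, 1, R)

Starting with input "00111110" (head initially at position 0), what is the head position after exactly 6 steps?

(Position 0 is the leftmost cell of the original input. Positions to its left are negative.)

Execution trace (head position shown):
Step 0: [q0]00111110  (head at position 0)
Step 1: move left → [q0]□00111110  (head at position -1)
Step 2: move right → 0[q0]00111110  (head at position 0)
Step 3: move left → [q0]000111110  (head at position -1)
Step 4: move left → [q0]□000111110  (head at position -2)
Step 5: move right → 0[q0]000111110  (head at position -1)
Step 6: move left → [q0]0000111110  (head at position -2)

After 6 steps, the head is at position -2.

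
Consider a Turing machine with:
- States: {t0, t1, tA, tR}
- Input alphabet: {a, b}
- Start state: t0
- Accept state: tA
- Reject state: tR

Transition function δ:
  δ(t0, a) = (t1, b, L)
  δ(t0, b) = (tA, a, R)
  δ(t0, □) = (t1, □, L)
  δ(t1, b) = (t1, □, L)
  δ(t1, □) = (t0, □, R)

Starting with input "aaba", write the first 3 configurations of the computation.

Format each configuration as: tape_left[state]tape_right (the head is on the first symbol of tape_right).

Transitions applied:
Step 1: δ(t0, a) = (t1, b, L)
Step 2: δ(t1, □) = (t0, □, R)

The first 3 configurations are:
[t0]aaba ⊢ [t1]□baba ⊢ □[t0]baba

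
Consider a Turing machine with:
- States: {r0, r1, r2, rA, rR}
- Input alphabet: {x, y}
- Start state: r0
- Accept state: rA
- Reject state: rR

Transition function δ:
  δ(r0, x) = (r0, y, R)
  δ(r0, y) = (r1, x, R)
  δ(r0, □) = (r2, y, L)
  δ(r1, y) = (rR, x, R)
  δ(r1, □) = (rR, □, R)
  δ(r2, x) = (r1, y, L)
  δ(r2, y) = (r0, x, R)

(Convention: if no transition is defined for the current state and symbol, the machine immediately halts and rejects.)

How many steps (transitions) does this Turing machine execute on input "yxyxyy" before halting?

Execution trace:
Initial: [r0]yxyxyy
Step 1: δ(r0, y) = (r1, x, R) → x[r1]xyxyy

No transition is defined for δ(r1, x). By convention the machine halts and rejects.

The machine executed 1 step before halting.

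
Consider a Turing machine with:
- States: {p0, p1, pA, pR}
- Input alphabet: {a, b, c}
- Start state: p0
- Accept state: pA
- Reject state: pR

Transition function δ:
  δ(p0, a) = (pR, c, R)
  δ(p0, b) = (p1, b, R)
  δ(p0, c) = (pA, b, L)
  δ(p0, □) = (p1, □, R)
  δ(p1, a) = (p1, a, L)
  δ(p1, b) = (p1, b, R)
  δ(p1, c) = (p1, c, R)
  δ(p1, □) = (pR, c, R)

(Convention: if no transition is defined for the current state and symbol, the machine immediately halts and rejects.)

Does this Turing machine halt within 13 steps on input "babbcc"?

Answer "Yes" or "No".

Execution trace:
Initial: [p0]babbcc
Step 1: δ(p0, b) = (p1, b, R) → b[p1]abbcc
Step 2: δ(p1, a) = (p1, a, L) → [p1]babbcc
Step 3: δ(p1, b) = (p1, b, R) → b[p1]abbcc
Step 4: δ(p1, a) = (p1, a, L) → [p1]babbcc
Step 5: δ(p1, b) = (p1, b, R) → b[p1]abbcc
Step 6: δ(p1, a) = (p1, a, L) → [p1]babbcc
Step 7: δ(p1, b) = (p1, b, R) → b[p1]abbcc
Step 8: δ(p1, a) = (p1, a, L) → [p1]babbcc
Step 9: δ(p1, b) = (p1, b, R) → b[p1]abbcc
Step 10: δ(p1, a) = (p1, a, L) → [p1]babbcc
Step 11: δ(p1, b) = (p1, b, R) → b[p1]abbcc
Step 12: δ(p1, a) = (p1, a, L) → [p1]babbcc
Step 13: δ(p1, b) = (p1, b, R) → b[p1]abbcc

The machine has not reached a halting state after 13 steps.
The machine did not halt within the 13-step bound.

Answer: No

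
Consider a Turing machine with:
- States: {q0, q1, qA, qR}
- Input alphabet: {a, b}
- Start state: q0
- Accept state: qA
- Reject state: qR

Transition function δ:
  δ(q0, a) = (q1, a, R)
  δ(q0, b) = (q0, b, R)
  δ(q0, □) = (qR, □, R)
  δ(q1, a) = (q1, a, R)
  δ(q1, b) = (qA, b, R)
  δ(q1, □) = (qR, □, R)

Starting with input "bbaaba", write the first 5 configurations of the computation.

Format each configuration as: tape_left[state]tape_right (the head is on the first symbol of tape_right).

Transitions applied:
Step 1: δ(q0, b) = (q0, b, R)
Step 2: δ(q0, b) = (q0, b, R)
Step 3: δ(q0, a) = (q1, a, R)
Step 4: δ(q1, a) = (q1, a, R)

The first 5 configurations are:
[q0]bbaaba ⊢ b[q0]baaba ⊢ bb[q0]aaba ⊢ bba[q1]aba ⊢ bbaa[q1]ba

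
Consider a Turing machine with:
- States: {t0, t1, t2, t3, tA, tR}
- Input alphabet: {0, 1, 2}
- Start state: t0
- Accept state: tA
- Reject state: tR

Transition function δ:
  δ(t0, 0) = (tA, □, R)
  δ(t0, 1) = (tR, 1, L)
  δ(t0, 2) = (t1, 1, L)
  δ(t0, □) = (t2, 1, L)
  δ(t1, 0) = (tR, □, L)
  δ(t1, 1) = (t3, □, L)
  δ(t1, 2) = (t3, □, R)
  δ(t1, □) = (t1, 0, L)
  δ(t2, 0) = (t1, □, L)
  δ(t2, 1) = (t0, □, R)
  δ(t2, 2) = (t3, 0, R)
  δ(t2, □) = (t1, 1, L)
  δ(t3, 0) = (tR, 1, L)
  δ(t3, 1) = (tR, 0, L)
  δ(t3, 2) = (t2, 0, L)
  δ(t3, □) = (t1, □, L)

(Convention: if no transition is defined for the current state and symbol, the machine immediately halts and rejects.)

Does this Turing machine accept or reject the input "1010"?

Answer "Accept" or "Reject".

Execution trace:
Initial: [t0]1010
Step 1: δ(t0, 1) = (tR, 1, L) → [tR]□1010

The machine reaches the reject state tR and halts.

Answer: Reject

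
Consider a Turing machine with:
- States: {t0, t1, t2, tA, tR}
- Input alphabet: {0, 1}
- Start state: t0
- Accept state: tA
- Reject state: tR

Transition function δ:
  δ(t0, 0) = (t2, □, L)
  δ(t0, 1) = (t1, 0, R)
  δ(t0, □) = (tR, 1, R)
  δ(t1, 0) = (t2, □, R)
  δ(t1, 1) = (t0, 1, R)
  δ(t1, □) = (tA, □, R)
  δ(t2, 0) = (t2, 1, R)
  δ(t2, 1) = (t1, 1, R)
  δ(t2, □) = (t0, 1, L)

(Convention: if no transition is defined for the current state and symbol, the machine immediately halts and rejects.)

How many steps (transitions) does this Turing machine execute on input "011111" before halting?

Execution trace:
Initial: [t0]011111
Step 1: δ(t0, 0) = (t2, □, L) → [t2]□□11111
Step 2: δ(t2, □) = (t0, 1, L) → [t0]□1□11111
Step 3: δ(t0, □) = (tR, 1, R) → 1[tR]1□11111

The machine reaches the reject state tR and halts.

The machine executed 3 steps before halting.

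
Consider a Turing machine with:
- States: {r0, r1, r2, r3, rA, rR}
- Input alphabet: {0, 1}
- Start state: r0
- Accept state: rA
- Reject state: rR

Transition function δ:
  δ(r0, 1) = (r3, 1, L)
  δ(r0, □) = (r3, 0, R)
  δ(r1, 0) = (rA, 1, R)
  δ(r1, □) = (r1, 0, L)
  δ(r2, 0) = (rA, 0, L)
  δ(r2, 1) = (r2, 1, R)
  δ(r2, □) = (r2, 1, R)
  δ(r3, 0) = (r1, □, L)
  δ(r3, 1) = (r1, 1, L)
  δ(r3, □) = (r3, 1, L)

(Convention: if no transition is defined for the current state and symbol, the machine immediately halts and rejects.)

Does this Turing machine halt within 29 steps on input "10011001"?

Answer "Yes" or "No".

Execution trace:
Initial: [r0]10011001
Step 1: δ(r0, 1) = (r3, 1, L) → [r3]□10011001
Step 2: δ(r3, □) = (r3, 1, L) → [r3]□110011001
Step 3: δ(r3, □) = (r3, 1, L) → [r3]□1110011001
Step 4: δ(r3, □) = (r3, 1, L) → [r3]□11110011001
Step 5: δ(r3, □) = (r3, 1, L) → [r3]□111110011001
Step 6: δ(r3, □) = (r3, 1, L) → [r3]□1111110011001
Step 7: δ(r3, □) = (r3, 1, L) → [r3]□11111110011001
Step 8: δ(r3, □) = (r3, 1, L) → [r3]□111111110011001
Step 9: δ(r3, □) = (r3, 1, L) → [r3]□1111111110011001
Step 10: δ(r3, □) = (r3, 1, L) → [r3]□11111111110011001
Step 11: δ(r3, □) = (r3, 1, L) → [r3]□111111111110011001
Step 12: δ(r3, □) = (r3, 1, L) → [r3]□1111111111110011001
Step 13: δ(r3, □) = (r3, 1, L) → [r3]□11111111111110011001
Step 14: δ(r3, □) = (r3, 1, L) → [r3]□111111111111110011001
Step 15: δ(r3, □) = (r3, 1, L) → [r3]□1111111111111110011001
Step 16: δ(r3, □) = (r3, 1, L) → [r3]□11111111111111110011001
Step 17: δ(r3, □) = (r3, 1, L) → [r3]□111111111111111110011001
Step 18: δ(r3, □) = (r3, 1, L) → [r3]□1111111111111111110011001
Step 19: δ(r3, □) = (r3, 1, L) → [r3]□11111111111111111110011001
Step 20: δ(r3, □) = (r3, 1, L) → [r3]□111111111111111111110011001
Step 21: δ(r3, □) = (r3, 1, L) → [r3]□1111111111111111111110011001
Step 22: δ(r3, □) = (r3, 1, L) → [r3]□11111111111111111111110011001
Step 23: δ(r3, □) = (r3, 1, L) → [r3]□111111111111111111111110011001
Step 24: δ(r3, □) = (r3, 1, L) → [r3]□1111111111111111111111110011001
Step 25: δ(r3, □) = (r3, 1, L) → [r3]□11111111111111111111111110011001
Step 26: δ(r3, □) = (r3, 1, L) → [r3]□111111111111111111111111110011001
Step 27: δ(r3, □) = (r3, 1, L) → [r3]□1111111111111111111111111110011001
Step 28: δ(r3, □) = (r3, 1, L) → [r3]□11111111111111111111111111110011001
Step 29: δ(r3, □) = (r3, 1, L) → [r3]□111111111111111111111111111110011001

The machine has not reached a halting state after 29 steps.
The machine did not halt within the 29-step bound.

Answer: No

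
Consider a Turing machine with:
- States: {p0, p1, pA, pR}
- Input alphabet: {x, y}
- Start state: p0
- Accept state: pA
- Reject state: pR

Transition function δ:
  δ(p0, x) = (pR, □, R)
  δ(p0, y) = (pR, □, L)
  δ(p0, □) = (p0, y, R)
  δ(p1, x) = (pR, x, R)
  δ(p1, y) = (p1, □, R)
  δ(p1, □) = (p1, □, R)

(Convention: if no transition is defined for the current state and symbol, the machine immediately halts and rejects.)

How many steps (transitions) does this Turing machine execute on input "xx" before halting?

Execution trace:
Initial: [p0]xx
Step 1: δ(p0, x) = (pR, □, R) → □[pR]x

The machine reaches the reject state pR and halts.

The machine executed 1 step before halting.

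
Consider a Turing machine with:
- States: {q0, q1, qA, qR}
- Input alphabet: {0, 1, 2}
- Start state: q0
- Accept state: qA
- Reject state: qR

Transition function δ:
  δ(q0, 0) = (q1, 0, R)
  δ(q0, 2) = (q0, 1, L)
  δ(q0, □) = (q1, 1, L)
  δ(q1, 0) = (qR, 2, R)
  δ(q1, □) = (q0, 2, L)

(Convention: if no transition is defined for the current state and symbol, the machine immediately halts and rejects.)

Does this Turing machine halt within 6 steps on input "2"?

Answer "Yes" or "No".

Execution trace:
Initial: [q0]2
Step 1: δ(q0, 2) = (q0, 1, L) → [q0]□1
Step 2: δ(q0, □) = (q1, 1, L) → [q1]□11
Step 3: δ(q1, □) = (q0, 2, L) → [q0]□211
Step 4: δ(q0, □) = (q1, 1, L) → [q1]□1211
Step 5: δ(q1, □) = (q0, 2, L) → [q0]□21211
Step 6: δ(q0, □) = (q1, 1, L) → [q1]□121211

The machine has not reached a halting state after 6 steps.
The machine did not halt within the 6-step bound.

Answer: No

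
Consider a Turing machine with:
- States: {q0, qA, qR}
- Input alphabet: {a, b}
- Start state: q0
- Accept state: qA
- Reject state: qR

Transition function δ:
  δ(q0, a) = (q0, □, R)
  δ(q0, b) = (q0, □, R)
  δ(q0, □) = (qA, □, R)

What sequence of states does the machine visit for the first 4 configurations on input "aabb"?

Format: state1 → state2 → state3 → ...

Execution trace:
Initial: [q0]aabb
Step 1: δ(q0, a) = (q0, □, R) → □[q0]abb
Step 2: δ(q0, a) = (q0, □, R) → □□[q0]bb
Step 3: δ(q0, b) = (q0, □, R) → □□□[q0]b

State sequence: q0 → q0 → q0 → q0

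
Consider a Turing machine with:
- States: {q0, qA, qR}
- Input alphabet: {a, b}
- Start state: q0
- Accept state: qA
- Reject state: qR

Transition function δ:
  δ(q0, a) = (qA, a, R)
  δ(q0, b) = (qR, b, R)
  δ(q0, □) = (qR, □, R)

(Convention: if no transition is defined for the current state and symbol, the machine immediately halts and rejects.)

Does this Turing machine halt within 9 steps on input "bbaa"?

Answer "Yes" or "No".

Execution trace:
Initial: [q0]bbaa
Step 1: δ(q0, b) = (qR, b, R) → b[qR]baa

The machine reaches the reject state qR and halts.
The machine halted after 1 step (within the 9-step bound).

Answer: Yes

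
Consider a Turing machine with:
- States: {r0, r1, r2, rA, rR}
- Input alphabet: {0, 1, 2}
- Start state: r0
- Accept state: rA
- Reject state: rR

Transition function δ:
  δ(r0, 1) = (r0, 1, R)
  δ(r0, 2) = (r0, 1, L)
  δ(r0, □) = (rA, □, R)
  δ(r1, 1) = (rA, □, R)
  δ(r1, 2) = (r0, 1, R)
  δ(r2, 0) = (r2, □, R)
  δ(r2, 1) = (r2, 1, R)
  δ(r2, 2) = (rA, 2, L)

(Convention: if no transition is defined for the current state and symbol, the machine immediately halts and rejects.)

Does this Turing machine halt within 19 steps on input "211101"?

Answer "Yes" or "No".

Execution trace:
Initial: [r0]211101
Step 1: δ(r0, 2) = (r0, 1, L) → [r0]□111101
Step 2: δ(r0, □) = (rA, □, R) → □[rA]111101

The machine reaches the accept state rA and halts.
The machine halted after 2 steps (within the 19-step bound).

Answer: Yes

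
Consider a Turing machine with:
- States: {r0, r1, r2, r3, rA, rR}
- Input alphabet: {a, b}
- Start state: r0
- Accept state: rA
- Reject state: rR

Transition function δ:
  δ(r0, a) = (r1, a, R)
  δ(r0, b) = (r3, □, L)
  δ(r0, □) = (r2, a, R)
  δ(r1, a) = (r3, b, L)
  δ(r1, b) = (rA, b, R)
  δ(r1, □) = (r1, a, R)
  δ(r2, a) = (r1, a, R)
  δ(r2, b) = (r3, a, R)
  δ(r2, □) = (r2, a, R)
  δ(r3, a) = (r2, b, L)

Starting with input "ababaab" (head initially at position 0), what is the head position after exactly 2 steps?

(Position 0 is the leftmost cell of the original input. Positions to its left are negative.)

Execution trace (head position shown):
Step 0: [r0]ababaab  (head at position 0)
Step 1: move right → a[r1]babaab  (head at position 1)
Step 2: move right → ab[rA]abaab  (head at position 2)

After 2 steps, the head is at position 2.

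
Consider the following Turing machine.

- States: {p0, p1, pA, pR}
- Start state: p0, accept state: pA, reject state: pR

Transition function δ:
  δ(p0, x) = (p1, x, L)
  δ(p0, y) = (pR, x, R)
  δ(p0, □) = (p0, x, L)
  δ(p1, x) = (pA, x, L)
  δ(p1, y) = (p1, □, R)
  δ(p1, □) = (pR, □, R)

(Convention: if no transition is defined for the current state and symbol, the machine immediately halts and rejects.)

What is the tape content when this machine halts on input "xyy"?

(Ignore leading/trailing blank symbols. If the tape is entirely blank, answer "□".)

Execution trace:
Initial: [p0]xyy
Step 1: δ(p0, x) = (p1, x, L) → [p1]□xyy
Step 2: δ(p1, □) = (pR, □, R) → □[pR]xyy

The machine reaches the reject state pR and halts.

Final tape (ignoring leading/trailing blanks): xyy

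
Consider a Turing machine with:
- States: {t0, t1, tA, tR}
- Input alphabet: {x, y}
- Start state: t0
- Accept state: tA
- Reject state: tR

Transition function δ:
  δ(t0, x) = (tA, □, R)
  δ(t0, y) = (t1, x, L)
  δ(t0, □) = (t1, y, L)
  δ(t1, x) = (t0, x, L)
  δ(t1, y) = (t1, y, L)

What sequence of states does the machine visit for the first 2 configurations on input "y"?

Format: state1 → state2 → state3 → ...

Execution trace:
Initial: [t0]y
Step 1: δ(t0, y) = (t1, x, L) → [t1]□x

No transition is defined for δ(t1, □). By convention the machine halts and rejects.

State sequence: t0 → t1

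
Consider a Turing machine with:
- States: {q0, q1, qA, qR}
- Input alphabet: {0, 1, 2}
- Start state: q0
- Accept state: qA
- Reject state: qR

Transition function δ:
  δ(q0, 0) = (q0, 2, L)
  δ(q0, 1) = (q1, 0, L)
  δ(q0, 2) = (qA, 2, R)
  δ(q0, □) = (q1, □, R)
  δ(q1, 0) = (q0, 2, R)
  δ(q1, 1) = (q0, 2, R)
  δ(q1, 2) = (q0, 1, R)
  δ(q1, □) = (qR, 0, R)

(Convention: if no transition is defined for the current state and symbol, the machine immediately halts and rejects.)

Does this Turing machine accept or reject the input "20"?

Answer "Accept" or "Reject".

Execution trace:
Initial: [q0]20
Step 1: δ(q0, 2) = (qA, 2, R) → 2[qA]0

The machine reaches the accept state qA and halts.

Answer: Accept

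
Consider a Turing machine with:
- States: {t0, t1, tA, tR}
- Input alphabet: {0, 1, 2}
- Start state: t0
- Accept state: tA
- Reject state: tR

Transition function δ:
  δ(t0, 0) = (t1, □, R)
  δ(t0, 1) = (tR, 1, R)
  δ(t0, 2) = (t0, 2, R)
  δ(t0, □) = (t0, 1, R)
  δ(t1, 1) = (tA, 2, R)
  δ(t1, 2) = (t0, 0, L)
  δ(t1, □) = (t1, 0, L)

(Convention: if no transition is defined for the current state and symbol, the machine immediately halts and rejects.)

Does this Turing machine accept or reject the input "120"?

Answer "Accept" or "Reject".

Execution trace:
Initial: [t0]120
Step 1: δ(t0, 1) = (tR, 1, R) → 1[tR]20

The machine reaches the reject state tR and halts.

Answer: Reject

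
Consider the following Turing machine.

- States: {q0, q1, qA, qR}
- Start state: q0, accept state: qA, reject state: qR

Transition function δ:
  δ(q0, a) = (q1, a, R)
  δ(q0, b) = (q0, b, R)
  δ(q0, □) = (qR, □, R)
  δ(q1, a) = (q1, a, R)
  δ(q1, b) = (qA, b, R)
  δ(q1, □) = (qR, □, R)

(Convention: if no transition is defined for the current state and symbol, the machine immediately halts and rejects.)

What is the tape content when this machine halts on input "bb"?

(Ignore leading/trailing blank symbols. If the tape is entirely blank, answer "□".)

Execution trace:
Initial: [q0]bb
Step 1: δ(q0, b) = (q0, b, R) → b[q0]b
Step 2: δ(q0, b) = (q0, b, R) → bb[q0]□
Step 3: δ(q0, □) = (qR, □, R) → bb□[qR]□

The machine reaches the reject state qR and halts.

Final tape (ignoring leading/trailing blanks): bb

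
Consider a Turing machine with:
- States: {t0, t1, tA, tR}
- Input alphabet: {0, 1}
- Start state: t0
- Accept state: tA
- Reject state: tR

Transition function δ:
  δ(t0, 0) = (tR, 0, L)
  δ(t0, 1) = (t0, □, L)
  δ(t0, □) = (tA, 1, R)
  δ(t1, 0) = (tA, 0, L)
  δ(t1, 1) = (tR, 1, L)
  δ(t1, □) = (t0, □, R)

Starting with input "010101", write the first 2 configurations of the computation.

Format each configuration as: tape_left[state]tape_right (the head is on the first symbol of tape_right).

Transitions applied:
Step 1: δ(t0, 0) = (tR, 0, L)

The first 2 configurations are:
[t0]010101 ⊢ [tR]□010101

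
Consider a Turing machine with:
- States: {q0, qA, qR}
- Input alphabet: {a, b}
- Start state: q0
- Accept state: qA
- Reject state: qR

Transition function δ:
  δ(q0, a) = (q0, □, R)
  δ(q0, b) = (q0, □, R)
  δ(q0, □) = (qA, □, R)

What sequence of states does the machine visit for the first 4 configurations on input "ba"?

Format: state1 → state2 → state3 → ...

Execution trace:
Initial: [q0]ba
Step 1: δ(q0, b) = (q0, □, R) → □[q0]a
Step 2: δ(q0, a) = (q0, □, R) → □□[q0]□
Step 3: δ(q0, □) = (qA, □, R) → □□□[qA]□

The machine reaches the accept state qA and halts.

State sequence: q0 → q0 → q0 → qA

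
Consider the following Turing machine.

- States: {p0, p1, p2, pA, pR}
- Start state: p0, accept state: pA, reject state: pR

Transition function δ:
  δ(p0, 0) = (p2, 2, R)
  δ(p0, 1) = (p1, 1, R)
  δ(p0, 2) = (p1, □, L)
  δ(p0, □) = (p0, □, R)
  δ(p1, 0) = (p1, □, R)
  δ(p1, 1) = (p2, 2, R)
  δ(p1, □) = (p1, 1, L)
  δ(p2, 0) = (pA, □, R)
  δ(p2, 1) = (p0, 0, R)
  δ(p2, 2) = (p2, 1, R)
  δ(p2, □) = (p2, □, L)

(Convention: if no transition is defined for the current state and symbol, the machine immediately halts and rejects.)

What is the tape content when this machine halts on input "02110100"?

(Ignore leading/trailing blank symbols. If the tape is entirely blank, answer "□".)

Execution trace:
Initial: [p0]02110100
Step 1: δ(p0, 0) = (p2, 2, R) → 2[p2]2110100
Step 2: δ(p2, 2) = (p2, 1, R) → 21[p2]110100
Step 3: δ(p2, 1) = (p0, 0, R) → 210[p0]10100
Step 4: δ(p0, 1) = (p1, 1, R) → 2101[p1]0100
Step 5: δ(p1, 0) = (p1, □, R) → 2101□[p1]100
Step 6: δ(p1, 1) = (p2, 2, R) → 2101□2[p2]00
Step 7: δ(p2, 0) = (pA, □, R) → 2101□2□[pA]0

The machine reaches the accept state pA and halts.

Final tape (ignoring leading/trailing blanks): 2101□2□0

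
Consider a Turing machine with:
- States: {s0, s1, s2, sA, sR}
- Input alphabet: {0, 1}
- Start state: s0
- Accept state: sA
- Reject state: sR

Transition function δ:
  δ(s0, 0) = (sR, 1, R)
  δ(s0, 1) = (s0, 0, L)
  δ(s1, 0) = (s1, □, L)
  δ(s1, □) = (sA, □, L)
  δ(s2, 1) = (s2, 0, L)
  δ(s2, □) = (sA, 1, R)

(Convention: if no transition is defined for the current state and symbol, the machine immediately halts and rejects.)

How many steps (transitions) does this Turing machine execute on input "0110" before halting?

Execution trace:
Initial: [s0]0110
Step 1: δ(s0, 0) = (sR, 1, R) → 1[sR]110

The machine reaches the reject state sR and halts.

The machine executed 1 step before halting.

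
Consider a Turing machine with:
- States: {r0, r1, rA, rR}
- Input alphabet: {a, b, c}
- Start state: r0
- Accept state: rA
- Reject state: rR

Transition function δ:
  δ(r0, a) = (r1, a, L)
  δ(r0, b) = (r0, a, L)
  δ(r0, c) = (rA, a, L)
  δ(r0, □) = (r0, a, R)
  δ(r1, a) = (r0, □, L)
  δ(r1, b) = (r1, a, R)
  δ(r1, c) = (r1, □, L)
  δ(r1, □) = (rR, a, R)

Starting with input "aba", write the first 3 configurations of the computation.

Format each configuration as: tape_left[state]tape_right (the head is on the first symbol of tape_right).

Transitions applied:
Step 1: δ(r0, a) = (r1, a, L)
Step 2: δ(r1, □) = (rR, a, R)

The first 3 configurations are:
[r0]aba ⊢ [r1]□aba ⊢ a[rR]aba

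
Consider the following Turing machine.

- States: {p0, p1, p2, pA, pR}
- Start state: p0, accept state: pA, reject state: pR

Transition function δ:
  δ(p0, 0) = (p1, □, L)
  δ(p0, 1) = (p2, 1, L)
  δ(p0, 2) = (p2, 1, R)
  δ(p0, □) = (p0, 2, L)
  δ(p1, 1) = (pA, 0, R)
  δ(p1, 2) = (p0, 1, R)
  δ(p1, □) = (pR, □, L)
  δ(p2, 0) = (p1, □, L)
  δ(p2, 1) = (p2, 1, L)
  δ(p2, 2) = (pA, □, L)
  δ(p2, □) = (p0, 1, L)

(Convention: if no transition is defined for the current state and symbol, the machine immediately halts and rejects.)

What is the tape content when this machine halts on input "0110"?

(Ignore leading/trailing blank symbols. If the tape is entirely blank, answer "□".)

Execution trace:
Initial: [p0]0110
Step 1: δ(p0, 0) = (p1, □, L) → [p1]□□110
Step 2: δ(p1, □) = (pR, □, L) → [pR]□□□110

The machine reaches the reject state pR and halts.

Final tape (ignoring leading/trailing blanks): 110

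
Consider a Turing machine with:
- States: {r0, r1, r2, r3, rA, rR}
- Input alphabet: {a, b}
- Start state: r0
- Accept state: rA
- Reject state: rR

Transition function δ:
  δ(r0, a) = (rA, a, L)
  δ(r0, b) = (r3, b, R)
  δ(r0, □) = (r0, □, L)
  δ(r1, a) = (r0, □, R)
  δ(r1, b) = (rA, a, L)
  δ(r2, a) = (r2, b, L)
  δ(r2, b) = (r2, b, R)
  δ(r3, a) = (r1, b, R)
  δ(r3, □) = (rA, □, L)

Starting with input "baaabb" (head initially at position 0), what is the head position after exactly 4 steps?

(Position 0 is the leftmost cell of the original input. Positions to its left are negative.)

Execution trace (head position shown):
Step 0: [r0]baaabb  (head at position 0)
Step 1: move right → b[r3]aaabb  (head at position 1)
Step 2: move right → bb[r1]aabb  (head at position 2)
Step 3: move right → bb□[r0]abb  (head at position 3)
Step 4: move left → bb[rA]□abb  (head at position 2)

After 4 steps, the head is at position 2.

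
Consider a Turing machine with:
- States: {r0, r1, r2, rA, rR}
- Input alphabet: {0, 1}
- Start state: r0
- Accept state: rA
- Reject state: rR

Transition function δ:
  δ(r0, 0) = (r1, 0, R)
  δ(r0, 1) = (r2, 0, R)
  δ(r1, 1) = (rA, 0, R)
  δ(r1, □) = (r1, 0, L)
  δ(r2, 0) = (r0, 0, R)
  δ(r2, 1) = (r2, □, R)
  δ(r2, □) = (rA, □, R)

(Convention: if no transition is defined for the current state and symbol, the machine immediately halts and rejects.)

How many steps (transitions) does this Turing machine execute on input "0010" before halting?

Execution trace:
Initial: [r0]0010
Step 1: δ(r0, 0) = (r1, 0, R) → 0[r1]010

No transition is defined for δ(r1, 0). By convention the machine halts and rejects.

The machine executed 1 step before halting.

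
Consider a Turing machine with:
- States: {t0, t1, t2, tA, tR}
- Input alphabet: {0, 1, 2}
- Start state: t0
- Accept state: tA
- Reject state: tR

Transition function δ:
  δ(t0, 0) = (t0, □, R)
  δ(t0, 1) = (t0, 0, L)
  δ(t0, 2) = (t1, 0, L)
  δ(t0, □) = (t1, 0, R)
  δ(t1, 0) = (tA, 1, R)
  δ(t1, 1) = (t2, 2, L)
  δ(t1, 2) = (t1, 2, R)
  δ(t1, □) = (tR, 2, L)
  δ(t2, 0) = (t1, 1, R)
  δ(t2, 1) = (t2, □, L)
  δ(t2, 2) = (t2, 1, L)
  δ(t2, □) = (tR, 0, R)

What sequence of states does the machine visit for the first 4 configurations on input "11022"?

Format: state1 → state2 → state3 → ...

Execution trace:
Initial: [t0]11022
Step 1: δ(t0, 1) = (t0, 0, L) → [t0]□01022
Step 2: δ(t0, □) = (t1, 0, R) → 0[t1]01022
Step 3: δ(t1, 0) = (tA, 1, R) → 01[tA]1022

The machine reaches the accept state tA and halts.

State sequence: t0 → t0 → t1 → tA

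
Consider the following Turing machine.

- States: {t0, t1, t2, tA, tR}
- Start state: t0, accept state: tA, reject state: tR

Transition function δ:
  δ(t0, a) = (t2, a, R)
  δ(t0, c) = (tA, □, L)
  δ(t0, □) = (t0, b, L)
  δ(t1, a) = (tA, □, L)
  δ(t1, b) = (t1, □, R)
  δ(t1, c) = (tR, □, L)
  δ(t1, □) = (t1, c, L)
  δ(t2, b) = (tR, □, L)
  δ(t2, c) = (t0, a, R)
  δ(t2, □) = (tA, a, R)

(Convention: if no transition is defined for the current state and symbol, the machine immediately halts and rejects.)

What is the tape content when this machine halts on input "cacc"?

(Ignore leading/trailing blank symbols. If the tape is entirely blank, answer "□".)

Execution trace:
Initial: [t0]cacc
Step 1: δ(t0, c) = (tA, □, L) → [tA]□□acc

The machine reaches the accept state tA and halts.

Final tape (ignoring leading/trailing blanks): acc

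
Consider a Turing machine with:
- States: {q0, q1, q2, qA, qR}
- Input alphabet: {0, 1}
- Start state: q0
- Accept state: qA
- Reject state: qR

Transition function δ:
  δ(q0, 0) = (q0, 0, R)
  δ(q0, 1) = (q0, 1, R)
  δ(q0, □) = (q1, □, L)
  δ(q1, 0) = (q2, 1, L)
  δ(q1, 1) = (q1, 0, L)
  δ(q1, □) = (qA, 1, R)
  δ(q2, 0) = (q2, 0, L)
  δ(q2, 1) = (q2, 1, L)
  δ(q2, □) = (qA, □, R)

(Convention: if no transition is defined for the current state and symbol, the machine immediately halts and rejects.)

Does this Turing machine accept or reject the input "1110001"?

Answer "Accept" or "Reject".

Execution trace:
Initial: [q0]1110001
Step 1: δ(q0, 1) = (q0, 1, R) → 1[q0]110001
Step 2: δ(q0, 1) = (q0, 1, R) → 11[q0]10001
Step 3: δ(q0, 1) = (q0, 1, R) → 111[q0]0001
Step 4: δ(q0, 0) = (q0, 0, R) → 1110[q0]001
Step 5: δ(q0, 0) = (q0, 0, R) → 11100[q0]01
Step 6: δ(q0, 0) = (q0, 0, R) → 111000[q0]1
Step 7: δ(q0, 1) = (q0, 1, R) → 1110001[q0]□
Step 8: δ(q0, □) = (q1, □, L) → 111000[q1]1□
Step 9: δ(q1, 1) = (q1, 0, L) → 11100[q1]00□
Step 10: δ(q1, 0) = (q2, 1, L) → 1110[q2]010□
Step 11: δ(q2, 0) = (q2, 0, L) → 111[q2]0010□
Step 12: δ(q2, 0) = (q2, 0, L) → 11[q2]10010□
Step 13: δ(q2, 1) = (q2, 1, L) → 1[q2]110010□
Step 14: δ(q2, 1) = (q2, 1, L) → [q2]1110010□
Step 15: δ(q2, 1) = (q2, 1, L) → [q2]□1110010□
Step 16: δ(q2, □) = (qA, □, R) → □[qA]1110010□

The machine reaches the accept state qA and halts.

Answer: Accept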